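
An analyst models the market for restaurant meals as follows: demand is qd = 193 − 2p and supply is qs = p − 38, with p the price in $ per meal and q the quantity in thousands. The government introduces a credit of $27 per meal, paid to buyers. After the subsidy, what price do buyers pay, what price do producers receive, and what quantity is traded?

Without the subsidy, 193 − 2p = p − 38 gives 3p = 231, so p* = $77 and q* = 39.
With a per-unit subsidy paid to buyers, each effectively pays p − 27, so demand becomes qd = 193 − 2(p − 27).
New equilibrium: buyers pay $68, producers receive $95, q = 57. (Wedge: pb − ps = −27.)

Buyers pay $68; producers receive $95; quantity = 57.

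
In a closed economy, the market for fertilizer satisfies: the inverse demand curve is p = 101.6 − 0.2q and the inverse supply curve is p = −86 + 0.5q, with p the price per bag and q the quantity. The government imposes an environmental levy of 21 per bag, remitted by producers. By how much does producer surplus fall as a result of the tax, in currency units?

Rewrite in direct form: qd = 508 − 5p and qs = 2p + 172.
Before the tax: set 508 − 5p = 2p + 172 → p* = 48, q* = 268.
With the tax collected from producers, supply shifts: qs = 2(p − 21) + 172.
Solving gives q = 238 with consumers paying 54 and producers receiving 33 (the 21 wedge).
ΔPS is the trapezoid between Q = 238 and Q = 268 of height 15: ½ · (268 + 238) · 15 = 3795.

Producer surplus falls by 3795.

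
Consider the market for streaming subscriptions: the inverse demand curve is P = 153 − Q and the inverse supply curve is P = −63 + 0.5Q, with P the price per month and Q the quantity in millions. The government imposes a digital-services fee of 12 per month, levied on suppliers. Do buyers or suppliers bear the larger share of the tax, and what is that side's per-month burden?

Buyers bear the larger share: 8 per month.

Inverting to Q(P) form: Qd = 153 − P; Qs = 2P + 126.
Without the tax, 153 − P = 2P + 126 gives 3P = 27, so P* = 9 and Q* = 144.
With the tax collected from suppliers, supply shifts: Qs = 2(P − 12) + 126.
New equilibrium: buyers pay 17, suppliers receive 5, Q = 136. (Wedge: Pb − Ps = 12.)
Per-month burden: buyers 8, suppliers 4.
Buyers take the larger share because demand is less price-elastic here (demand slope 1 vs supply slope 2).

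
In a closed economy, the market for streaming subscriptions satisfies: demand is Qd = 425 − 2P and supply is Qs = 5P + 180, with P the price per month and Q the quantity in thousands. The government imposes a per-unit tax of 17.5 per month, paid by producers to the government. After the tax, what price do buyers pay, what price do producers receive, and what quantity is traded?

Without the tax, 425 − 2P = 5P + 180 gives 7P = 245, so P* = 35 and Q* = 355.
With the tax collected from producers, supply shifts: Qs = 5(P − 17.5) + 180.
New equilibrium: buyers pay 47.5, producers receive 30, Q = 330. (Wedge: Pb − Ps = 17.5.)
The less price-elastic side of the market bears the larger share of a per-unit tax.

Buyers pay 47.5; producers receive 30; quantity = 330.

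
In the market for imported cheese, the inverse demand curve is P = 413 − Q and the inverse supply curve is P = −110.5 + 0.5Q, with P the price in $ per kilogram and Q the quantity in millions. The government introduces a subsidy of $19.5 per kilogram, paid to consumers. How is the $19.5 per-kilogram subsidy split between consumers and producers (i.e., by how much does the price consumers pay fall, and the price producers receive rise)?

Rewrite in direct form: Qd = 413 − P and Qs = 2P + 221.
Before the subsidy: set 413 − P = 2P + 221 → P* = $64, Q* = 349.
With a per-unit subsidy paid to consumers, each effectively pays P − 19.5, so demand becomes Qd = 413 − (P − 19.5).
Solving gives Q = 362 with consumers paying $51 and producers receiving $70.5 (the $19.5 wedge).
Gain to consumers: $13; to producers: $6.5. (They sum to $19.5.)

Consumers gain $13 per kilogram; producers gain $6.5 per kilogram.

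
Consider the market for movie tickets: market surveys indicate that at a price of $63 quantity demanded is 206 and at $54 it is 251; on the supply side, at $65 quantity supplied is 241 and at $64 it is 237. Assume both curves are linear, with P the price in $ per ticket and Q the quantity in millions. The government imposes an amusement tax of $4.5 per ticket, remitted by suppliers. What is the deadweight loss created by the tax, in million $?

Deadweight loss = $22.5 million.

Demand slope: (251 − 206)/(54 − 63) = -5, so Qd = 521 − 5P.
Supply slope: (237 − 241)/(64 − 65) = 4, so Qs = 4P − 19.
Before the tax: set 521 − 5P = 4P − 19 → P* = $60, Q* = 221.
With the tax collected from suppliers, supply shifts: Qs = 4(P − 4.5) − 19.
Solving gives Q = 211 with consumers paying $62 and suppliers receiving $57.5 (the $4.5 wedge).
Quantity falls by |ΔQ| = |221 − 211| = 10.
DWL = ½ · t · |ΔQ| = ½ · 4.5 · 10 = $22.5.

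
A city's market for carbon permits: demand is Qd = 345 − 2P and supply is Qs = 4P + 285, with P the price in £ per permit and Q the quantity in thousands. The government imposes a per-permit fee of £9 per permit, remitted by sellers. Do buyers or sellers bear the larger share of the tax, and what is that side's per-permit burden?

Before the tax: set 345 − 2P = 4P + 285 → P* = £10, Q* = 325.
With the tax collected from sellers, supply shifts: Qs = 4(P − 9) + 285.
New equilibrium: buyers pay £16, sellers receive £7, Q = 313. (Wedge: Pb − Ps = 9.)
Per-permit burden: buyers £6, sellers £3.
Buyers take the larger share because demand is less price-elastic here (demand slope 2 vs supply slope 4).
The less price-elastic side of the market bears the larger share of a per-unit tax.

Buyers bear the larger share: £6 per permit.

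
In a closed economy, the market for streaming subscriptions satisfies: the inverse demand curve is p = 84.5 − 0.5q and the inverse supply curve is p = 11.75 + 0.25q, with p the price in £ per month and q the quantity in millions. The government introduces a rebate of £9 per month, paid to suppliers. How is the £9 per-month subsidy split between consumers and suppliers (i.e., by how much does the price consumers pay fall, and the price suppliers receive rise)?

Inverting to q(p) form: qd = 169 − 2p; qs = 4p − 47.
Before the subsidy: set 169 − 2p = 4p − 47 → p* = £36, q* = 97.
With a per-unit subsidy paid to suppliers, each receives p + 9 per unit sold, so supply becomes qs = 4(p + 9) − 47.
New equilibrium: consumers pay £30, suppliers receive £39, q = 109. (Wedge: pb − ps = −9.)
Gain to consumers: £6; to suppliers: £3. (They sum to £9.)

Consumers gain £6 per month; suppliers gain £3 per month.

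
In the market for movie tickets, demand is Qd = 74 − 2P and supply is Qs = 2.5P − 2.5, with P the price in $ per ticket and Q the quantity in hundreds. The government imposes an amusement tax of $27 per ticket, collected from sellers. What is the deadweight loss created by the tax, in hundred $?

Before the tax: set 74 − 2P = 2.5P − 2.5 → P* = $17, Q* = 40.
With the tax collected from sellers, supply shifts: Qs = 2.5(P − 27) − 2.5.
New equilibrium: buyers pay $32, sellers receive $5, Q = 10. (Wedge: Pb − Ps = 27.)
Quantity falls by |ΔQ| = |40 − 10| = 30.
DWL = ½ · t · |ΔQ| = ½ · 27 · 30 = $405.

Deadweight loss = $405 hundred.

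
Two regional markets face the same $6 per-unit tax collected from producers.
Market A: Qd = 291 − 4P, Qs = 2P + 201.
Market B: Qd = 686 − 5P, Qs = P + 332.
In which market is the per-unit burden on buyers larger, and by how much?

Market A: pre-tax P* = $15, Q* = 231; post-tax Q = 223; per-unit burden on buyers = $2.
Market B: pre-tax P* = $59, Q* = 391; post-tax Q = 386; per-unit burden on buyers = $1.
Difference: $2 vs $1 → market A is larger by $1.

Market A, by $1.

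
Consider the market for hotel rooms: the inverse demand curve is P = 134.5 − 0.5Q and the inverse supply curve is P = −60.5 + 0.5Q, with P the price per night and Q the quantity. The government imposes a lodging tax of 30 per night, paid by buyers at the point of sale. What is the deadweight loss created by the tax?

Deadweight loss = 450.

Rewrite in direct form: Qd = 269 − 2P and Qs = 2P + 121.
Before the tax: set 269 − 2P = 2P + 121 → P* = 37, Q* = 195.
With the tax collected from buyers, demand (in seller-price terms) shifts: Qd = 269 − 2(P + 30).
Solving gives Q = 165 with buyers paying 52 and sellers receiving 22 (the 30 wedge).
Quantity falls by |ΔQ| = |195 − 165| = 30.
DWL = ½ · t · |ΔQ| = ½ · 30 · 30 = 450.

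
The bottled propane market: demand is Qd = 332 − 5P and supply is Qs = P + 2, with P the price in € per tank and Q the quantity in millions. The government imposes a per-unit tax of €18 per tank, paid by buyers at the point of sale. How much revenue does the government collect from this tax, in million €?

Tax revenue = €756 million.

Before the tax: set 332 − 5P = P + 2 → P* = €55, Q* = 57.
With the tax collected from buyers, demand (in seller-price terms) shifts: Qd = 332 − 5(P + 18).
New equilibrium: buyers pay €58, sellers receive €40, Q = 42. (Wedge: Pb − Ps = 18.)
Revenue = t · Q = 18 · 42 = €756.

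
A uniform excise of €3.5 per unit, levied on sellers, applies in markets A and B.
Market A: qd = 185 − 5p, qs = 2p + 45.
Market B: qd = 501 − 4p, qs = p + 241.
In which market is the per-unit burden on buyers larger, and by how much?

Market A: pre-tax p* = €20, q* = 85; post-tax q = 80; per-unit burden on buyers = €1.
Market B: pre-tax p* = €52, q* = 293; post-tax q = 290.2; per-unit burden on buyers = €0.7.
Difference: €1 vs €0.7 → market A is larger by €0.3.

Market A, by €0.3.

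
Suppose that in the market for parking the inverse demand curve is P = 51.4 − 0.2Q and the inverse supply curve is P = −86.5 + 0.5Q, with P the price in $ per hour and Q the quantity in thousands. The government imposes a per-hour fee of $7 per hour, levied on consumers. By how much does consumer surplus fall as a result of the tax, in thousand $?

Consumer surplus falls by $384 thousand.

Rewrite in direct form: Qd = 257 − 5P and Qs = 2P + 173.
Before the tax: set 257 − 5P = 2P + 173 → P* = $12, Q* = 197.
With the tax collected from consumers, demand (in seller-price terms) shifts: Qd = 257 − 5(P + 7).
New equilibrium: consumers pay $14, sellers receive $7, Q = 187. (Wedge: Pb − Ps = 7.)
ΔCS is the trapezoid between Q = 187 and Q = 197 of height $2: ½ · (197 + 187) · 2 = $384.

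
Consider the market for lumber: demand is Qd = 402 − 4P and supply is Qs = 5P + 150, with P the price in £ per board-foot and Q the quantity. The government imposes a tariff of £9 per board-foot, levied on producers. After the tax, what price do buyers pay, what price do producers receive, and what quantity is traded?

Before the tax: set 402 − 4P = 5P + 150 → P* = £28, Q* = 290.
With the tax collected from producers, supply shifts: Qs = 5(P − 9) + 150.
New equilibrium: buyers pay £33, producers receive £24, Q = 270. (Wedge: Pb − Ps = 9.)
The less price-elastic side of the market bears the larger share of a per-unit tax.

Buyers pay £33; producers receive £24; quantity = 270.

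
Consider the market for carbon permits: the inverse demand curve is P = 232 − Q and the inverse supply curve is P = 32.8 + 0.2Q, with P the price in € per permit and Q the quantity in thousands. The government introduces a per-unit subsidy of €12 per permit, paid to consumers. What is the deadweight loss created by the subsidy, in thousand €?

Deadweight loss = €60 thousand.

Rewrite in direct form: Qd = 232 − P and Qs = 5P − 164.
Before the subsidy: set 232 − P = 5P − 164 → P* = €66, Q* = 166.
With a per-unit subsidy paid to consumers, each effectively pays P − 12, so demand becomes Qd = 232 − (P − 12).
Solving gives Q = 176 with consumers paying €56 and sellers receiving €68 (the €12 wedge).
Quantity rises by |ΔQ| = |166 − 176| = 10.
DWL = ½ · t · |ΔQ| = ½ · 12 · 10 = €60.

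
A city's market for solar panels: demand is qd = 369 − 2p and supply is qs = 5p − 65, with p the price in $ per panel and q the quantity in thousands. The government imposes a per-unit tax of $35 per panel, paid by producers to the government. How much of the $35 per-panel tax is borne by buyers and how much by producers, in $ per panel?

Without the tax, 369 − 2p = 5p − 65 gives 7p = 434, so p* = $62 and q* = 245.
With the tax collected from producers, supply shifts: qs = 5(p − 35) − 65.
New equilibrium: buyers pay $87, producers receive $52, q = 195. (Wedge: pb − ps = 35.)
Burden on buyers: $25; on producers: $10. (They sum to $35.)

Buyers bear $25 per panel; producers bear $10 per panel.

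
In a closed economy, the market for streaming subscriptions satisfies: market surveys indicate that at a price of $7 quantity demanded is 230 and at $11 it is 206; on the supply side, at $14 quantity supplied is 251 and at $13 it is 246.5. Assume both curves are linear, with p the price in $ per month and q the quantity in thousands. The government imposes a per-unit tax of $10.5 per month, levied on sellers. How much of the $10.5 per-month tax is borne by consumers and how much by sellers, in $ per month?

Consumers bear $4.5 per month; sellers bear $6 per month.

Demand slope: (206 − 230)/(11 − 7) = -6, so qd = 272 − 6p.
Supply slope: (246.5 − 251)/(13 − 14) = 4.5, so qs = 4.5p + 188.
Without the tax, 272 − 6p = 4.5p + 188 gives 10.5p = 84, so p* = $8 and q* = 224.
With the tax collected from sellers, supply shifts: qs = 4.5(p − 10.5) + 188.
New equilibrium: consumers pay $12.5, sellers receive $2, q = 197. (Wedge: pb − ps = 10.5.)
Burden on consumers: $4.5; on sellers: $6. (They sum to $10.5.)
The less price-elastic side of the market bears the larger share of a per-unit tax.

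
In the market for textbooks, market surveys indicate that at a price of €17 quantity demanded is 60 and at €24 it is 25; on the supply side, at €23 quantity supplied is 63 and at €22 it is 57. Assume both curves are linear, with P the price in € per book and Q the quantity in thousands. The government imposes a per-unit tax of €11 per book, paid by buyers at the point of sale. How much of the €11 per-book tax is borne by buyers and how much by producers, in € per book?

Buyers bear €6 per book; producers bear €5 per book.

Demand slope: (25 − 60)/(24 − 17) = -5, so Qd = 145 − 5P.
Supply slope: (57 − 63)/(22 − 23) = 6, so Qs = 6P − 75.
Before the tax: set 145 − 5P = 6P − 75 → P* = €20, Q* = 45.
With the tax collected from buyers, demand (in seller-price terms) shifts: Qd = 145 − 5(P + 11).
Solving gives Q = 15 with buyers paying €26 and producers receiving €15 (the €11 wedge).
Burden on buyers: €6; on producers: €5. (They sum to €11.)
The less price-elastic side of the market bears the larger share of a per-unit tax.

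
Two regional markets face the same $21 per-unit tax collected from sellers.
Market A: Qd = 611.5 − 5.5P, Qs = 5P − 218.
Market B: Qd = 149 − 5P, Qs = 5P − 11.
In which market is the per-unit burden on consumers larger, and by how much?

Market B, by $0.5.

Market A: pre-tax P* = $79, Q* = 177; post-tax Q = 122; per-unit burden on consumers = $10.
Market B: pre-tax P* = $16, Q* = 69; post-tax Q = 16.5; per-unit burden on consumers = $10.5.
Difference: $10 vs $10.5 → market B is larger by $0.5.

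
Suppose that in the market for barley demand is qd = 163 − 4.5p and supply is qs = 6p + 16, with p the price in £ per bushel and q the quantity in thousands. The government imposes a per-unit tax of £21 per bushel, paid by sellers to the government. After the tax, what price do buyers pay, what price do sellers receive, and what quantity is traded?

Without the tax, 163 − 4.5p = 6p + 16 gives 10.5p = 147, so p* = £14 and q* = 100.
With the tax collected from sellers, supply shifts: qs = 6(p − 21) + 16.
New equilibrium: buyers pay £26, sellers receive £5, q = 46. (Wedge: pb − ps = 21.)
The less price-elastic side of the market bears the larger share of a per-unit tax.

Buyers pay £26; sellers receive £5; quantity = 46.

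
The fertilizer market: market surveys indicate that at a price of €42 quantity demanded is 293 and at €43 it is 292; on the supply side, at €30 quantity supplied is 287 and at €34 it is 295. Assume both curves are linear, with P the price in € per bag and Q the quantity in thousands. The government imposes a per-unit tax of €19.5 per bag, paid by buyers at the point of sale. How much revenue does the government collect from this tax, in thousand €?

Tax revenue = €5577 thousand.

Demand slope: (292 − 293)/(43 − 42) = -1, so Qd = 335 − P.
Supply slope: (295 − 287)/(34 − 30) = 2, so Qs = 2P + 227.
Without the tax, 335 − P = 2P + 227 gives 3P = 108, so P* = €36 and Q* = 299.
With the tax collected from buyers, demand (in seller-price terms) shifts: Qd = 335 − (P + 19.5).
Solving gives Q = 286 with buyers paying €49 and producers receiving €29.5 (the €19.5 wedge).
Revenue = t · Q = 19.5 · 286 = €5577.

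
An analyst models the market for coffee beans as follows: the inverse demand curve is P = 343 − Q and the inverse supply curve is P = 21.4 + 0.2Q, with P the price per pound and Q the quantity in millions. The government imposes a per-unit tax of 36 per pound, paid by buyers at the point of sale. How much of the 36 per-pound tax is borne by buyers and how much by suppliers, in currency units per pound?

Rewrite in direct form: Qd = 343 − P and Qs = 5P − 107.
Without the tax, 343 − P = 5P − 107 gives 6P = 450, so P* = 75 and Q* = 268.
With the tax collected from buyers, demand (in seller-price terms) shifts: Qd = 343 − (P + 36).
Solving gives Q = 238 with buyers paying 105 and suppliers receiving 69 (the 36 wedge).
Burden on buyers: 30; on suppliers: 6. (They sum to 36.)

Buyers bear 30 per pound; suppliers bear 6 per pound.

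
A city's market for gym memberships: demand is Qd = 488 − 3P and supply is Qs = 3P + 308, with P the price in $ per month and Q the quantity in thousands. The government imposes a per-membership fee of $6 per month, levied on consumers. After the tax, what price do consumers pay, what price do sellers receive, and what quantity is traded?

Consumers pay $33; sellers receive $27; quantity = 389.

Without the tax, 488 − 3P = 3P + 308 gives 6P = 180, so P* = $30 and Q* = 398.
With the tax collected from consumers, demand (in seller-price terms) shifts: Qd = 488 − 3(P + 6).
New equilibrium: consumers pay $33, sellers receive $27, Q = 389. (Wedge: Pb − Ps = 6.)
The less price-elastic side of the market bears the larger share of a per-unit tax.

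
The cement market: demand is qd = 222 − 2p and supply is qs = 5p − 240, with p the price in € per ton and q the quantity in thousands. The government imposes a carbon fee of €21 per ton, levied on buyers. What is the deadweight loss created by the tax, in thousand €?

Without the tax, 222 − 2p = 5p − 240 gives 7p = 462, so p* = €66 and q* = 90.
With the tax collected from buyers, demand (in seller-price terms) shifts: qd = 222 − 2(p + 21).
Solving gives q = 60 with buyers paying €81 and sellers receiving €60 (the €21 wedge).
Quantity falls by |ΔQ| = |90 − 60| = 30.
DWL = ½ · t · |ΔQ| = ½ · 21 · 30 = €315.

Deadweight loss = €315 thousand.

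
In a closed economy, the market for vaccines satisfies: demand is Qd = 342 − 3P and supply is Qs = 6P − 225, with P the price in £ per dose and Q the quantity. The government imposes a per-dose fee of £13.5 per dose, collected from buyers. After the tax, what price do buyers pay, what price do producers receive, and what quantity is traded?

Buyers pay £72; producers receive £58.5; quantity = 126.

Before the tax: set 342 − 3P = 6P − 225 → P* = £63, Q* = 153.
With the tax collected from buyers, demand (in seller-price terms) shifts: Qd = 342 − 3(P + 13.5).
Solving gives Q = 126 with buyers paying £72 and producers receiving £58.5 (the £13.5 wedge).
The less price-elastic side of the market bears the larger share of a per-unit tax.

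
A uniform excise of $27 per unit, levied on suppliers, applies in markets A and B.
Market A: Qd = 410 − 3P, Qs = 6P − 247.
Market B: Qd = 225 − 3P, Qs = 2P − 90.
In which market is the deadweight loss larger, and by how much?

Market A: pre-tax P* = $73, Q* = 191; post-tax Q = 137; deadweight loss = $729.
Market B: pre-tax P* = $63, Q* = 36; post-tax Q = 3.6; deadweight loss = $437.4.
Difference: $729 vs $437.4 → market A is larger by $291.6.

Market A, by $291.6.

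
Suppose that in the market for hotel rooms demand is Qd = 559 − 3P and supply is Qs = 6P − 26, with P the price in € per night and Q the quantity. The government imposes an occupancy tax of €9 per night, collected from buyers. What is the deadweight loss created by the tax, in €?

Without the tax, 559 − 3P = 6P − 26 gives 9P = 585, so P* = €65 and Q* = 364.
With the tax collected from buyers, demand (in seller-price terms) shifts: Qd = 559 − 3(P + 9).
New equilibrium: buyers pay €71, sellers receive €62, Q = 346. (Wedge: Pb − Ps = 9.)
Quantity falls by |ΔQ| = |364 − 346| = 18.
DWL = ½ · t · |ΔQ| = ½ · 9 · 18 = €81.

Deadweight loss = €81.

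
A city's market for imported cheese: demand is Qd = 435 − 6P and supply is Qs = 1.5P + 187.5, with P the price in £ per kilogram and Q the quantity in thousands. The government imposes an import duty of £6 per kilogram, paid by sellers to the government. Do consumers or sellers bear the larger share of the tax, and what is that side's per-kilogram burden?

Sellers bear the larger share: £4.8 per kilogram.

Before the tax: set 435 − 6P = 1.5P + 187.5 → P* = £33, Q* = 237.
With the tax collected from sellers, supply shifts: Qs = 1.5(P − 6) + 187.5.
New equilibrium: consumers pay £34.2, sellers receive £28.2, Q = 229.8. (Wedge: Pb − Ps = 6.)
Per-kilogram burden: consumers £1.2, sellers £4.8.
Sellers take the larger share because supply is less price-elastic here (demand slope 6 vs supply slope 1.5).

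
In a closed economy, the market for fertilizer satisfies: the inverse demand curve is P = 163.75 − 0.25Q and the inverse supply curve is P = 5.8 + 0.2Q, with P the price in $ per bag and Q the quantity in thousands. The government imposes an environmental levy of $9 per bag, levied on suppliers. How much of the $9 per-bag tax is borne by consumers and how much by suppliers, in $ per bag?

Consumers bear $5 per bag; suppliers bear $4 per bag.

Inverting to Q(P) form: Qd = 655 − 4P; Qs = 5P − 29.
Without the tax, 655 − 4P = 5P − 29 gives 9P = 684, so P* = $76 and Q* = 351.
With the tax collected from suppliers, supply shifts: Qs = 5(P − 9) − 29.
Solving gives Q = 331 with consumers paying $81 and suppliers receiving $72 (the $9 wedge).
Burden on consumers: $5; on suppliers: $4. (They sum to $9.)
The less price-elastic side of the market bears the larger share of a per-unit tax.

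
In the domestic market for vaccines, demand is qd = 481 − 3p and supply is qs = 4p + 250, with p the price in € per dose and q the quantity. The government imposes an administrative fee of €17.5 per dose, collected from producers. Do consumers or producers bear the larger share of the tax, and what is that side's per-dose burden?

Consumers bear the larger share: €10 per dose.

Without the tax, 481 − 3p = 4p + 250 gives 7p = 231, so p* = €33 and q* = 382.
With the tax collected from producers, supply shifts: qs = 4(p − 17.5) + 250.
Solving gives q = 352 with consumers paying €43 and producers receiving €25.5 (the €17.5 wedge).
Per-dose burden: consumers €10, producers €7.5.
Consumers take the larger share because demand is less price-elastic here (demand slope 3 vs supply slope 4).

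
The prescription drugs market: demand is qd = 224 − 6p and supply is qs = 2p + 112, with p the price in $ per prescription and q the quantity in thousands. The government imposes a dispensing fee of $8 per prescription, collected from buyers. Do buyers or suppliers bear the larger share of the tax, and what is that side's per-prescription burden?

Before the tax: set 224 − 6p = 2p + 112 → p* = $14, q* = 140.
With the tax collected from buyers, demand (in seller-price terms) shifts: qd = 224 − 6(p + 8).
Solving gives q = 128 with buyers paying $16 and suppliers receiving $8 (the $8 wedge).
Per-prescription burden: buyers $2, suppliers $6.
Suppliers take the larger share because supply is less price-elastic here (demand slope 6 vs supply slope 2).
The less price-elastic side of the market bears the larger share of a per-unit tax.

Suppliers bear the larger share: $6 per prescription.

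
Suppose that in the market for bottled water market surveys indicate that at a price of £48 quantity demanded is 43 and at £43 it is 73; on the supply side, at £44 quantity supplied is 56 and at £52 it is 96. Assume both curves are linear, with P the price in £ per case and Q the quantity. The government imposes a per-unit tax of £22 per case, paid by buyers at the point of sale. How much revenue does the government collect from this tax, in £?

Tax revenue = £22.

Demand slope: (73 − 43)/(43 − 48) = -6, so Qd = 331 − 6P.
Supply slope: (96 − 56)/(52 − 44) = 5, so Qs = 5P − 164.
Without the tax, 331 − 6P = 5P − 164 gives 11P = 495, so P* = £45 and Q* = 61.
With the tax collected from buyers, demand (in seller-price terms) shifts: Qd = 331 − 6(P + 22).
Solving gives Q = 1 with buyers paying £55 and sellers receiving £33 (the £22 wedge).
Revenue = t · Q = 22 · 1 = £22.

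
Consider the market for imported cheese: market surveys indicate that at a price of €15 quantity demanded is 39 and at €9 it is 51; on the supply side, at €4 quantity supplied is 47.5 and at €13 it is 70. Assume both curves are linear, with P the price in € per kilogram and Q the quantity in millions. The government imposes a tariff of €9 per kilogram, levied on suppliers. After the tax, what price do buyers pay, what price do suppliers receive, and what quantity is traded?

Demand slope: (51 − 39)/(9 − 15) = -2, so Qd = 69 − 2P.
Supply slope: (70 − 47.5)/(13 − 4) = 2.5, so Qs = 2.5P + 37.5.
Before the tax: set 69 − 2P = 2.5P + 37.5 → P* = €7, Q* = 55.
With the tax collected from suppliers, supply shifts: Qs = 2.5(P − 9) + 37.5.
New equilibrium: buyers pay €12, suppliers receive €3, Q = 45. (Wedge: Pb − Ps = 9.)
The less price-elastic side of the market bears the larger share of a per-unit tax.

Buyers pay €12; suppliers receive €3; quantity = 45.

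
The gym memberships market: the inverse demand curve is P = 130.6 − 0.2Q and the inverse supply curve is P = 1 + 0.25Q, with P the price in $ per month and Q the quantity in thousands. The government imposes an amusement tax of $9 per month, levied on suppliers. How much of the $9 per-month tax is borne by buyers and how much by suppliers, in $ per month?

Rewrite in direct form: Qd = 653 − 5P and Qs = 4P − 4.
Before the tax: set 653 − 5P = 4P − 4 → P* = $73, Q* = 288.
With the tax collected from suppliers, supply shifts: Qs = 4(P − 9) − 4.
New equilibrium: buyers pay $77, suppliers receive $68, Q = 268. (Wedge: Pb − Ps = 9.)
Burden on buyers: $4; on suppliers: $5. (They sum to $9.)
The less price-elastic side of the market bears the larger share of a per-unit tax.

Buyers bear $4 per month; suppliers bear $5 per month.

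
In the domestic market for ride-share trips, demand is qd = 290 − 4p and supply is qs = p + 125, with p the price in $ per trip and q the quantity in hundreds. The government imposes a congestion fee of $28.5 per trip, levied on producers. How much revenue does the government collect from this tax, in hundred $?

Before the tax: set 290 − 4p = p + 125 → p* = $33, q* = 158.
With the tax collected from producers, supply shifts: qs = (p − 28.5) + 125.
New equilibrium: consumers pay $38.7, producers receive $10.2, q = 135.2. (Wedge: pb − ps = 28.5.)
Revenue = t · Q = 28.5 · 135.2 = $3853.2.

Tax revenue = $3853.2 hundred.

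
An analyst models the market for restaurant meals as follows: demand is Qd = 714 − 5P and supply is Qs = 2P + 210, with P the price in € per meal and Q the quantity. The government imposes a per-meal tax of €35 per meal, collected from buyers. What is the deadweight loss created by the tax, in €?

Deadweight loss = €875.

Before the tax: set 714 − 5P = 2P + 210 → P* = €72, Q* = 354.
With the tax collected from buyers, demand (in seller-price terms) shifts: Qd = 714 − 5(P + 35).
Solving gives Q = 304 with buyers paying €82 and producers receiving €47 (the €35 wedge).
Quantity falls by |ΔQ| = |354 − 304| = 50.
DWL = ½ · t · |ΔQ| = ½ · 35 · 50 = €875.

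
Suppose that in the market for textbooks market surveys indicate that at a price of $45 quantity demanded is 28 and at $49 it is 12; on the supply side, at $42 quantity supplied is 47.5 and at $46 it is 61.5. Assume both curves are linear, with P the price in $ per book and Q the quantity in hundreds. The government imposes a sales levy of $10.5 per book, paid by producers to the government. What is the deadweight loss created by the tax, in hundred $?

Deadweight loss = $102.9 hundred.

Demand slope: (12 − 28)/(49 − 45) = -4, so Qd = 208 − 4P.
Supply slope: (61.5 − 47.5)/(46 − 42) = 3.5, so Qs = 3.5P − 99.5.
Without the tax, 208 − 4P = 3.5P − 99.5 gives 7.5P = 307.5, so P* = $41 and Q* = 44.
With the tax collected from producers, supply shifts: Qs = 3.5(P − 10.5) − 99.5.
Solving gives Q = 24.4 with buyers paying $45.9 and producers receiving $35.4 (the $10.5 wedge).
Quantity falls by |ΔQ| = |44 − 24.4| = 19.6.
DWL = ½ · t · |ΔQ| = ½ · 10.5 · 19.6 = $102.9.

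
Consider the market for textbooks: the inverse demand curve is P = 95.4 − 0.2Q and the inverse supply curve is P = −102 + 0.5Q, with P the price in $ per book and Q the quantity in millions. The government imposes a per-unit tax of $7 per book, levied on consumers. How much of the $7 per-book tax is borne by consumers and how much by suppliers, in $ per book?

Consumers bear $2 per book; suppliers bear $5 per book.

Rewrite in direct form: Qd = 477 − 5P and Qs = 2P + 204.
Without the tax, 477 − 5P = 2P + 204 gives 7P = 273, so P* = $39 and Q* = 282.
With the tax collected from consumers, demand (in seller-price terms) shifts: Qd = 477 − 5(P + 7).
Solving gives Q = 272 with consumers paying $41 and suppliers receiving $34 (the $7 wedge).
Burden on consumers: $2; on suppliers: $5. (They sum to $7.)
The less price-elastic side of the market bears the larger share of a per-unit tax.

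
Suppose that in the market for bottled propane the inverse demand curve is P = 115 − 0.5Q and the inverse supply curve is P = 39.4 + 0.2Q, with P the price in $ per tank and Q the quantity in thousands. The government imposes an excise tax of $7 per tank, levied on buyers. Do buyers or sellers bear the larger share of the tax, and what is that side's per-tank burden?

Buyers bear the larger share: $5 per tank.

Rewrite in direct form: Qd = 230 − 2P and Qs = 5P − 197.
Before the tax: set 230 − 2P = 5P − 197 → P* = $61, Q* = 108.
With the tax collected from buyers, demand (in seller-price terms) shifts: Qd = 230 − 2(P + 7).
Solving gives Q = 98 with buyers paying $66 and sellers receiving $59 (the $7 wedge).
Per-tank burden: buyers $5, sellers $2.
Buyers take the larger share because demand is less price-elastic here (demand slope 2 vs supply slope 5).
The less price-elastic side of the market bears the larger share of a per-unit tax.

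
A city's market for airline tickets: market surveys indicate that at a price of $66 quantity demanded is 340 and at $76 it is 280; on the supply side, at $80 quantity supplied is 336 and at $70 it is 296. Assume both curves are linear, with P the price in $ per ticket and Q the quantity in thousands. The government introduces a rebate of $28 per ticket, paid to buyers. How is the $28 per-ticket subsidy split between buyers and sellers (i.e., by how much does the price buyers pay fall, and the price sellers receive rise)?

Buyers gain $11.2 per ticket; sellers gain $16.8 per ticket.

Demand slope: (280 − 340)/(76 − 66) = -6, so Qd = 736 − 6P.
Supply slope: (296 − 336)/(70 − 80) = 4, so Qs = 4P + 16.
Without the subsidy, 736 − 6P = 4P + 16 gives 10P = 720, so P* = $72 and Q* = 304.
With a per-unit subsidy paid to buyers, each effectively pays P − 28, so demand becomes Qd = 736 − 6(P − 28).
Solving gives Q = 371.2 with buyers paying $60.8 and sellers receiving $88.8 (the $28 wedge).
Gain to buyers: $11.2; to sellers: $16.8. (They sum to $28.)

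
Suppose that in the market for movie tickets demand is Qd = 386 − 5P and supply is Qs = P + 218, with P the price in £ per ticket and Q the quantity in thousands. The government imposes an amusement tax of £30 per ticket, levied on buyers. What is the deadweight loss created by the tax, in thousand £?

Deadweight loss = £375 thousand.

Without the tax, 386 − 5P = P + 218 gives 6P = 168, so P* = £28 and Q* = 246.
With the tax collected from buyers, demand (in seller-price terms) shifts: Qd = 386 − 5(P + 30).
Solving gives Q = 221 with buyers paying £33 and producers receiving £3 (the £30 wedge).
Quantity falls by |ΔQ| = |246 − 221| = 25.
DWL = ½ · t · |ΔQ| = ½ · 30 · 25 = £375.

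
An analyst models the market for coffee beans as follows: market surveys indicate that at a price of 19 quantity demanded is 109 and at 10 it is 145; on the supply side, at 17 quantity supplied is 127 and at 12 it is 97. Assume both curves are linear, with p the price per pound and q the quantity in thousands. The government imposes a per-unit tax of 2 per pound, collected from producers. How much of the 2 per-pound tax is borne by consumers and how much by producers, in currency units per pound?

Consumers bear 1.2 per pound; producers bear 0.8 per pound.

Demand slope: (145 − 109)/(10 − 19) = -4, so qd = 185 − 4p.
Supply slope: (97 − 127)/(12 − 17) = 6, so qs = 6p + 25.
Before the tax: set 185 − 4p = 6p + 25 → p* = 16, q* = 121.
With the tax collected from producers, supply shifts: qs = 6(p − 2) + 25.
Solving gives q = 116.2 with consumers paying 17.2 and producers receiving 15.2 (the 2 wedge).
Burden on consumers: 1.2; on producers: 0.8. (They sum to 2.)
The less price-elastic side of the market bears the larger share of a per-unit tax.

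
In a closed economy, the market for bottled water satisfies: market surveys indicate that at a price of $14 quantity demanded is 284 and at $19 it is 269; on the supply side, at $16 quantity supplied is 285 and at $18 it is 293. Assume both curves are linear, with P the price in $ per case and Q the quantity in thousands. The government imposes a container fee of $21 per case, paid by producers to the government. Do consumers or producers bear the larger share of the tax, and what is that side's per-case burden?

Demand slope: (269 − 284)/(19 − 14) = -3, so Qd = 326 − 3P.
Supply slope: (293 − 285)/(18 − 16) = 4, so Qs = 4P + 221.
Without the tax, 326 − 3P = 4P + 221 gives 7P = 105, so P* = $15 and Q* = 281.
With the tax collected from producers, supply shifts: Qs = 4(P − 21) + 221.
New equilibrium: consumers pay $27, producers receive $6, Q = 245. (Wedge: Pb − Ps = 21.)
Per-case burden: consumers $12, producers $9.
Consumers take the larger share because demand is less price-elastic here (demand slope 3 vs supply slope 4).

Consumers bear the larger share: $12 per case.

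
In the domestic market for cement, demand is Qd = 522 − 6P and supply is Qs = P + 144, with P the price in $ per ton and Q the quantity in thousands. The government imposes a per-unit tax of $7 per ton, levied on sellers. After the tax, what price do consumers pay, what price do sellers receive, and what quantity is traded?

Without the tax, 522 − 6P = P + 144 gives 7P = 378, so P* = $54 and Q* = 198.
With the tax collected from sellers, supply shifts: Qs = (P − 7) + 144.
Solving gives Q = 192 with consumers paying $55 and sellers receiving $48 (the $7 wedge).
The less price-elastic side of the market bears the larger share of a per-unit tax.

Consumers pay $55; sellers receive $48; quantity = 192.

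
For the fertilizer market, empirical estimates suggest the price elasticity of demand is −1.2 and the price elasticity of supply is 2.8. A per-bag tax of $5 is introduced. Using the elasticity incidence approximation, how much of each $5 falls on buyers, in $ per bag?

Incidence ratio: buyers' share ≈ εs / (εs + |εd|) = 2.8 / (2.8 + 1.2) = 0.7.
So buyers bear ≈ 0.7 × $5 = $3.5; sellers bear $1.5.

Buyers bear ≈ $3.5 per bag.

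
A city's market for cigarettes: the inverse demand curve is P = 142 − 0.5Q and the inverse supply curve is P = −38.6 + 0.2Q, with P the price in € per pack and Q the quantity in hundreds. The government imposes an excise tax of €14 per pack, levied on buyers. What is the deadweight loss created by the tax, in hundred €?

Deadweight loss = €140 hundred.

Rewrite in direct form: Qd = 284 − 2P and Qs = 5P + 193.
Without the tax, 284 − 2P = 5P + 193 gives 7P = 91, so P* = €13 and Q* = 258.
With the tax collected from buyers, demand (in seller-price terms) shifts: Qd = 284 − 2(P + 14).
Solving gives Q = 238 with buyers paying €23 and suppliers receiving €9 (the €14 wedge).
Quantity falls by |ΔQ| = |258 − 238| = 20.
DWL = ½ · t · |ΔQ| = ½ · 14 · 20 = €140.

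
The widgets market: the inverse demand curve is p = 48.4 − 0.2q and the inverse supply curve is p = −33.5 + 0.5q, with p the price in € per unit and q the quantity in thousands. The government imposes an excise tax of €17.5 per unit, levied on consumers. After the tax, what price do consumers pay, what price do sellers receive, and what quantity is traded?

Rewrite in direct form: qd = 242 − 5p and qs = 2p + 67.
Before the tax: set 242 − 5p = 2p + 67 → p* = €25, q* = 117.
With the tax collected from consumers, demand (in seller-price terms) shifts: qd = 242 − 5(p + 17.5).
New equilibrium: consumers pay €30, sellers receive €12.5, q = 92. (Wedge: pb − ps = 17.5.)

Consumers pay €30; sellers receive €12.5; quantity = 92.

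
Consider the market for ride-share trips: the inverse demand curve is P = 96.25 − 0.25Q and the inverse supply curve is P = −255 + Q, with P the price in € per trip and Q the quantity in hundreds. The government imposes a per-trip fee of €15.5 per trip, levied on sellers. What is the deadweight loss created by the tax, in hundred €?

Deadweight loss = €96.1 hundred.

Inverting to Q(P) form: Qd = 385 − 4P; Qs = P + 255.
Without the tax, 385 − 4P = P + 255 gives 5P = 130, so P* = €26 and Q* = 281.
With the tax collected from sellers, supply shifts: Qs = (P − 15.5) + 255.
Solving gives Q = 268.6 with consumers paying €29.1 and sellers receiving €13.6 (the €15.5 wedge).
Quantity falls by |ΔQ| = |281 − 268.6| = 12.4.
DWL = ½ · t · |ΔQ| = ½ · 15.5 · 12.4 = €96.1.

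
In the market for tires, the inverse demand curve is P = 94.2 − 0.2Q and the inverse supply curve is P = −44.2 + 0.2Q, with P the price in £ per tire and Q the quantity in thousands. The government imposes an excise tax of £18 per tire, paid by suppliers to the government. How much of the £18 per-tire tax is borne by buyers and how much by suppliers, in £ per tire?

Buyers bear £9 per tire; suppliers bear £9 per tire.

Rewrite in direct form: Qd = 471 − 5P and Qs = 5P + 221.
Before the tax: set 471 − 5P = 5P + 221 → P* = £25, Q* = 346.
With the tax collected from suppliers, supply shifts: Qs = 5(P − 18) + 221.
Solving gives Q = 301 with buyers paying £34 and suppliers receiving £16 (the £18 wedge).
Burden on buyers: £9; on suppliers: £9. (They sum to £18.)
The less price-elastic side of the market bears the larger share of a per-unit tax.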